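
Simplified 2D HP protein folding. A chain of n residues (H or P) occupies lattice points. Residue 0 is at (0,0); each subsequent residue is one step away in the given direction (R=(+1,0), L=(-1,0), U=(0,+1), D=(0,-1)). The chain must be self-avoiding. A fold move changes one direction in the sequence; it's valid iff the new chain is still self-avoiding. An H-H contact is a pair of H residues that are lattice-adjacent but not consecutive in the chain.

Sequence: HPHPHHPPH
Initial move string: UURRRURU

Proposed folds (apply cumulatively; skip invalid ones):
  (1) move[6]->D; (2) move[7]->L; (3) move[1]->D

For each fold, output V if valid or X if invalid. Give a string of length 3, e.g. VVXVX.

Initial: UURRRURU -> [(0, 0), (0, 1), (0, 2), (1, 2), (2, 2), (3, 2), (3, 3), (4, 3), (4, 4)]
Fold 1: move[6]->D => UURRRUDU INVALID (collision), skipped
Fold 2: move[7]->L => UURRRURL INVALID (collision), skipped
Fold 3: move[1]->D => UDRRRURU INVALID (collision), skipped

Answer: XXX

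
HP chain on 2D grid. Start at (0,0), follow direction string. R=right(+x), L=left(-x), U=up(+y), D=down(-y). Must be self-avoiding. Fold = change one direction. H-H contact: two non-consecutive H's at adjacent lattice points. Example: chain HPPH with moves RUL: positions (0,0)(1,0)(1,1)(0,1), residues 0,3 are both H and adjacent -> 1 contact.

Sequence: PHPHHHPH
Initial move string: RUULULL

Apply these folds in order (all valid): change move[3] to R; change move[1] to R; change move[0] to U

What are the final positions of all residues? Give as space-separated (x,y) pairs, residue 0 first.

Initial moves: RUULULL
Fold: move[3]->R => RUURULL (positions: [(0, 0), (1, 0), (1, 1), (1, 2), (2, 2), (2, 3), (1, 3), (0, 3)])
Fold: move[1]->R => RRURULL (positions: [(0, 0), (1, 0), (2, 0), (2, 1), (3, 1), (3, 2), (2, 2), (1, 2)])
Fold: move[0]->U => URURULL (positions: [(0, 0), (0, 1), (1, 1), (1, 2), (2, 2), (2, 3), (1, 3), (0, 3)])

Answer: (0,0) (0,1) (1,1) (1,2) (2,2) (2,3) (1,3) (0,3)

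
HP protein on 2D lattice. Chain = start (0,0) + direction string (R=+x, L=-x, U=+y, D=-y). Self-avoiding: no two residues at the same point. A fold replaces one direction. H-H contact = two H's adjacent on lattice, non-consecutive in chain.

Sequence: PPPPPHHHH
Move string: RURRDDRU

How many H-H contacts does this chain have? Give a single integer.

Positions: [(0, 0), (1, 0), (1, 1), (2, 1), (3, 1), (3, 0), (3, -1), (4, -1), (4, 0)]
H-H contact: residue 5 @(3,0) - residue 8 @(4, 0)

Answer: 1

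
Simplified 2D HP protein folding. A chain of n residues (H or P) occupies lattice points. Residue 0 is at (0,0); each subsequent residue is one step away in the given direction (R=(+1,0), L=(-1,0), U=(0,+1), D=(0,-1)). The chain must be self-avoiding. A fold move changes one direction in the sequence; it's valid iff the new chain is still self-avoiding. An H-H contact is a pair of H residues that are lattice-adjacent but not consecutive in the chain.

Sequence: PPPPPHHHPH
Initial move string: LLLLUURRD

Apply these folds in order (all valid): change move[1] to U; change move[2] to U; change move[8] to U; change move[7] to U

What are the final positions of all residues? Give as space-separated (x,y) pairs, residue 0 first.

Initial moves: LLLLUURRD
Fold: move[1]->U => LULLUURRD (positions: [(0, 0), (-1, 0), (-1, 1), (-2, 1), (-3, 1), (-3, 2), (-3, 3), (-2, 3), (-1, 3), (-1, 2)])
Fold: move[2]->U => LUULUURRD (positions: [(0, 0), (-1, 0), (-1, 1), (-1, 2), (-2, 2), (-2, 3), (-2, 4), (-1, 4), (0, 4), (0, 3)])
Fold: move[8]->U => LUULUURRU (positions: [(0, 0), (-1, 0), (-1, 1), (-1, 2), (-2, 2), (-2, 3), (-2, 4), (-1, 4), (0, 4), (0, 5)])
Fold: move[7]->U => LUULUURUU (positions: [(0, 0), (-1, 0), (-1, 1), (-1, 2), (-2, 2), (-2, 3), (-2, 4), (-1, 4), (-1, 5), (-1, 6)])

Answer: (0,0) (-1,0) (-1,1) (-1,2) (-2,2) (-2,3) (-2,4) (-1,4) (-1,5) (-1,6)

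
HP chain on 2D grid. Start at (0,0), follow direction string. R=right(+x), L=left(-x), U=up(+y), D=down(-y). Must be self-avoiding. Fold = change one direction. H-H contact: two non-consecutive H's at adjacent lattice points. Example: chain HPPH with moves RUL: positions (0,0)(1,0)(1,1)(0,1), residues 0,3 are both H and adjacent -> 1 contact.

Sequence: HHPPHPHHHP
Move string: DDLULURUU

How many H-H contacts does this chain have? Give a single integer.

Positions: [(0, 0), (0, -1), (0, -2), (-1, -2), (-1, -1), (-2, -1), (-2, 0), (-1, 0), (-1, 1), (-1, 2)]
H-H contact: residue 0 @(0,0) - residue 7 @(-1, 0)
H-H contact: residue 1 @(0,-1) - residue 4 @(-1, -1)
H-H contact: residue 4 @(-1,-1) - residue 7 @(-1, 0)

Answer: 3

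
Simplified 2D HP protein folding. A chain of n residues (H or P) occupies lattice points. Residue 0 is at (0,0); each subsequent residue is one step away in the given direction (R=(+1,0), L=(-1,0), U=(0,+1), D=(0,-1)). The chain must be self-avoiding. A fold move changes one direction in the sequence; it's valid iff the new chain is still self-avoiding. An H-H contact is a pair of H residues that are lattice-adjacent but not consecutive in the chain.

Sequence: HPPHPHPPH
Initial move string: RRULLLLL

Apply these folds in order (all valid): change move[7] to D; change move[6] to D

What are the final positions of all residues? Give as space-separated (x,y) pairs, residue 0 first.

Answer: (0,0) (1,0) (2,0) (2,1) (1,1) (0,1) (-1,1) (-1,0) (-1,-1)

Derivation:
Initial moves: RRULLLLL
Fold: move[7]->D => RRULLLLD (positions: [(0, 0), (1, 0), (2, 0), (2, 1), (1, 1), (0, 1), (-1, 1), (-2, 1), (-2, 0)])
Fold: move[6]->D => RRULLLDD (positions: [(0, 0), (1, 0), (2, 0), (2, 1), (1, 1), (0, 1), (-1, 1), (-1, 0), (-1, -1)])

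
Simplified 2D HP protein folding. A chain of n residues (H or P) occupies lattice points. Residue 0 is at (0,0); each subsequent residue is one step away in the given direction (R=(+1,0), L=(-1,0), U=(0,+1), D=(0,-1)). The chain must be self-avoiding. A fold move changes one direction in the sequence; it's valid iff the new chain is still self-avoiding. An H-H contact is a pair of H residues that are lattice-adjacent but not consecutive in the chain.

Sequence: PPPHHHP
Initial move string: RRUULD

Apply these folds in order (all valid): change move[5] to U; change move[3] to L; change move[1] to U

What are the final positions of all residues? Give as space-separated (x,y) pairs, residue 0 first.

Initial moves: RRUULD
Fold: move[5]->U => RRUULU (positions: [(0, 0), (1, 0), (2, 0), (2, 1), (2, 2), (1, 2), (1, 3)])
Fold: move[3]->L => RRULLU (positions: [(0, 0), (1, 0), (2, 0), (2, 1), (1, 1), (0, 1), (0, 2)])
Fold: move[1]->U => RUULLU (positions: [(0, 0), (1, 0), (1, 1), (1, 2), (0, 2), (-1, 2), (-1, 3)])

Answer: (0,0) (1,0) (1,1) (1,2) (0,2) (-1,2) (-1,3)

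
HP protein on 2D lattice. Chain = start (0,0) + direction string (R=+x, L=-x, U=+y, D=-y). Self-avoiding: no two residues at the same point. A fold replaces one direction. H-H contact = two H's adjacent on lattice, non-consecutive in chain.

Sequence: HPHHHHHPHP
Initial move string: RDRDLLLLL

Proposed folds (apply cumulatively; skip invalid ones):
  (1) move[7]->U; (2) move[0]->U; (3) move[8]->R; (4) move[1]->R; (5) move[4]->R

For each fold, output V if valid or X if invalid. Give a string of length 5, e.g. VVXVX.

Answer: VXVXX

Derivation:
Initial: RDRDLLLLL -> [(0, 0), (1, 0), (1, -1), (2, -1), (2, -2), (1, -2), (0, -2), (-1, -2), (-2, -2), (-3, -2)]
Fold 1: move[7]->U => RDRDLLLUL VALID
Fold 2: move[0]->U => UDRDLLLUL INVALID (collision), skipped
Fold 3: move[8]->R => RDRDLLLUR VALID
Fold 4: move[1]->R => RRRDLLLUR INVALID (collision), skipped
Fold 5: move[4]->R => RDRDRLLUR INVALID (collision), skipped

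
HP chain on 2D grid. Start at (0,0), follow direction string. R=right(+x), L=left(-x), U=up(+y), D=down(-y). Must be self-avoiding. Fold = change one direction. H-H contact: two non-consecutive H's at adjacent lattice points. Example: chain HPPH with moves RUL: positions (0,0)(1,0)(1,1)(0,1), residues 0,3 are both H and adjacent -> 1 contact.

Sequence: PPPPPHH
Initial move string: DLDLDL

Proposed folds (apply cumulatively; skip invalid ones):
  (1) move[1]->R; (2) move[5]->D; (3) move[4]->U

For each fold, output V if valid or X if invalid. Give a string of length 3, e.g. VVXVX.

Answer: VVX

Derivation:
Initial: DLDLDL -> [(0, 0), (0, -1), (-1, -1), (-1, -2), (-2, -2), (-2, -3), (-3, -3)]
Fold 1: move[1]->R => DRDLDL VALID
Fold 2: move[5]->D => DRDLDD VALID
Fold 3: move[4]->U => DRDLUD INVALID (collision), skipped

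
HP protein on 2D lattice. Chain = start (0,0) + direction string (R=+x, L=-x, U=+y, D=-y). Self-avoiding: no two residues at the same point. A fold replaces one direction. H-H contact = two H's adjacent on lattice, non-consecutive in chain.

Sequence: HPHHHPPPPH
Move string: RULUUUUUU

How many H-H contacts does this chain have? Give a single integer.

Positions: [(0, 0), (1, 0), (1, 1), (0, 1), (0, 2), (0, 3), (0, 4), (0, 5), (0, 6), (0, 7)]
H-H contact: residue 0 @(0,0) - residue 3 @(0, 1)

Answer: 1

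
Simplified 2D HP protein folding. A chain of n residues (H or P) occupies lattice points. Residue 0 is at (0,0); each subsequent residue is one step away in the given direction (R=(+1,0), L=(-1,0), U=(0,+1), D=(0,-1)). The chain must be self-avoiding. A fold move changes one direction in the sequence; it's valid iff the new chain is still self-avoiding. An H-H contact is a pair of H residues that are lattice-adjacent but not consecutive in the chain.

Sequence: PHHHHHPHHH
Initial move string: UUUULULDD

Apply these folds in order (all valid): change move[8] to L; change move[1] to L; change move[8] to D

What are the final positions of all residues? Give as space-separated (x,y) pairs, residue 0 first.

Initial moves: UUUULULDD
Fold: move[8]->L => UUUULULDL (positions: [(0, 0), (0, 1), (0, 2), (0, 3), (0, 4), (-1, 4), (-1, 5), (-2, 5), (-2, 4), (-3, 4)])
Fold: move[1]->L => ULUULULDL (positions: [(0, 0), (0, 1), (-1, 1), (-1, 2), (-1, 3), (-2, 3), (-2, 4), (-3, 4), (-3, 3), (-4, 3)])
Fold: move[8]->D => ULUULULDD (positions: [(0, 0), (0, 1), (-1, 1), (-1, 2), (-1, 3), (-2, 3), (-2, 4), (-3, 4), (-3, 3), (-3, 2)])

Answer: (0,0) (0,1) (-1,1) (-1,2) (-1,3) (-2,3) (-2,4) (-3,4) (-3,3) (-3,2)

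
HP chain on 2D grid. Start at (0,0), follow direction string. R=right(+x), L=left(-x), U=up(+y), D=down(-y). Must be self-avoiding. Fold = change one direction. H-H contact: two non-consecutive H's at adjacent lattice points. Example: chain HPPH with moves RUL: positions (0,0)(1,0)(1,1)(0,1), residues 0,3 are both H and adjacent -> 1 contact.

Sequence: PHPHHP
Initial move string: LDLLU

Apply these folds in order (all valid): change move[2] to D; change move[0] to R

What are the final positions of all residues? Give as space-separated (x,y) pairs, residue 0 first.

Answer: (0,0) (1,0) (1,-1) (1,-2) (0,-2) (0,-1)

Derivation:
Initial moves: LDLLU
Fold: move[2]->D => LDDLU (positions: [(0, 0), (-1, 0), (-1, -1), (-1, -2), (-2, -2), (-2, -1)])
Fold: move[0]->R => RDDLU (positions: [(0, 0), (1, 0), (1, -1), (1, -2), (0, -2), (0, -1)])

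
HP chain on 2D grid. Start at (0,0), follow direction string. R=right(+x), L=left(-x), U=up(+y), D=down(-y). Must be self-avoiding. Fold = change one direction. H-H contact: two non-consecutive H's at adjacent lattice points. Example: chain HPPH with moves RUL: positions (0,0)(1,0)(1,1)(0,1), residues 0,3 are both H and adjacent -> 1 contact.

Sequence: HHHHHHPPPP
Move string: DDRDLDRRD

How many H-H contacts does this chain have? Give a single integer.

Answer: 1

Derivation:
Positions: [(0, 0), (0, -1), (0, -2), (1, -2), (1, -3), (0, -3), (0, -4), (1, -4), (2, -4), (2, -5)]
H-H contact: residue 2 @(0,-2) - residue 5 @(0, -3)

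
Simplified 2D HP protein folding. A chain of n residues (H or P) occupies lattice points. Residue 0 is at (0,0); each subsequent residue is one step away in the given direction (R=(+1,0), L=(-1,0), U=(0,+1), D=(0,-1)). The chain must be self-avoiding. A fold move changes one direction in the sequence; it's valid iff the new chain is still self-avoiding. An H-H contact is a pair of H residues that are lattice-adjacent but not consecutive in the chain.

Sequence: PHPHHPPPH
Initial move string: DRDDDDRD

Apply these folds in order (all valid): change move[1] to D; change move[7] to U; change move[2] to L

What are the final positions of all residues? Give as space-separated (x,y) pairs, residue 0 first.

Answer: (0,0) (0,-1) (0,-2) (-1,-2) (-1,-3) (-1,-4) (-1,-5) (0,-5) (0,-4)

Derivation:
Initial moves: DRDDDDRD
Fold: move[1]->D => DDDDDDRD (positions: [(0, 0), (0, -1), (0, -2), (0, -3), (0, -4), (0, -5), (0, -6), (1, -6), (1, -7)])
Fold: move[7]->U => DDDDDDRU (positions: [(0, 0), (0, -1), (0, -2), (0, -3), (0, -4), (0, -5), (0, -6), (1, -6), (1, -5)])
Fold: move[2]->L => DDLDDDRU (positions: [(0, 0), (0, -1), (0, -2), (-1, -2), (-1, -3), (-1, -4), (-1, -5), (0, -5), (0, -4)])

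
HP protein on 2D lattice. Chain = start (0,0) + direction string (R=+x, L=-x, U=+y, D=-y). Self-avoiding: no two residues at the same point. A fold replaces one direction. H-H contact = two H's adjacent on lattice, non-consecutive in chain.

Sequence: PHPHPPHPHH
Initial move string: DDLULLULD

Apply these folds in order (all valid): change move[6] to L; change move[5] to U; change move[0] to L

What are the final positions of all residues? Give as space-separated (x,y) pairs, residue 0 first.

Initial moves: DDLULLULD
Fold: move[6]->L => DDLULLLLD (positions: [(0, 0), (0, -1), (0, -2), (-1, -2), (-1, -1), (-2, -1), (-3, -1), (-4, -1), (-5, -1), (-5, -2)])
Fold: move[5]->U => DDLULULLD (positions: [(0, 0), (0, -1), (0, -2), (-1, -2), (-1, -1), (-2, -1), (-2, 0), (-3, 0), (-4, 0), (-4, -1)])
Fold: move[0]->L => LDLULULLD (positions: [(0, 0), (-1, 0), (-1, -1), (-2, -1), (-2, 0), (-3, 0), (-3, 1), (-4, 1), (-5, 1), (-5, 0)])

Answer: (0,0) (-1,0) (-1,-1) (-2,-1) (-2,0) (-3,0) (-3,1) (-4,1) (-5,1) (-5,0)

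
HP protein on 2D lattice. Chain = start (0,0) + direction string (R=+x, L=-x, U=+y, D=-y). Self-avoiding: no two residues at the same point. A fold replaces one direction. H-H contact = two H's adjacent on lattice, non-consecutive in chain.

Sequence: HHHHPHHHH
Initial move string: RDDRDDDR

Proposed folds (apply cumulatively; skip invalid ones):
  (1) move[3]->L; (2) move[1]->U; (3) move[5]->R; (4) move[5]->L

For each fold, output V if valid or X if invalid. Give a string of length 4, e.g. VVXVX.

Answer: VXVV

Derivation:
Initial: RDDRDDDR -> [(0, 0), (1, 0), (1, -1), (1, -2), (2, -2), (2, -3), (2, -4), (2, -5), (3, -5)]
Fold 1: move[3]->L => RDDLDDDR VALID
Fold 2: move[1]->U => RUDLDDDR INVALID (collision), skipped
Fold 3: move[5]->R => RDDLDRDR VALID
Fold 4: move[5]->L => RDDLDLDR VALID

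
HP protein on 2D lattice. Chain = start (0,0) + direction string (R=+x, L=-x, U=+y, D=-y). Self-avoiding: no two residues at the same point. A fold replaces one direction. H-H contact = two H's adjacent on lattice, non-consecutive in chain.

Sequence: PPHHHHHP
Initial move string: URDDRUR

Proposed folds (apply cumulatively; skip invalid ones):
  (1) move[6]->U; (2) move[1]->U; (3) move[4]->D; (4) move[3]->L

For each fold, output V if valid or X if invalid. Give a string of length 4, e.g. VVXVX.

Initial: URDDRUR -> [(0, 0), (0, 1), (1, 1), (1, 0), (1, -1), (2, -1), (2, 0), (3, 0)]
Fold 1: move[6]->U => URDDRUU VALID
Fold 2: move[1]->U => UUDDRUU INVALID (collision), skipped
Fold 3: move[4]->D => URDDDUU INVALID (collision), skipped
Fold 4: move[3]->L => URDLRUU INVALID (collision), skipped

Answer: VXXX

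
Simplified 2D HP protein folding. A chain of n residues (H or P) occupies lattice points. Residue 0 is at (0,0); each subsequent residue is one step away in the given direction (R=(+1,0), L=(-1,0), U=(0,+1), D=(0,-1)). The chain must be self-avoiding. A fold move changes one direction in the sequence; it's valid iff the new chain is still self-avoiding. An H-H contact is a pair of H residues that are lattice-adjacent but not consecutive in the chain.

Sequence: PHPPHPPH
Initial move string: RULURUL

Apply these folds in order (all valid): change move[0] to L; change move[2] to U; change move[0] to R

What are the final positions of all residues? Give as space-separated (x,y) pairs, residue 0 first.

Initial moves: RULURUL
Fold: move[0]->L => LULURUL (positions: [(0, 0), (-1, 0), (-1, 1), (-2, 1), (-2, 2), (-1, 2), (-1, 3), (-2, 3)])
Fold: move[2]->U => LUUURUL (positions: [(0, 0), (-1, 0), (-1, 1), (-1, 2), (-1, 3), (0, 3), (0, 4), (-1, 4)])
Fold: move[0]->R => RUUURUL (positions: [(0, 0), (1, 0), (1, 1), (1, 2), (1, 3), (2, 3), (2, 4), (1, 4)])

Answer: (0,0) (1,0) (1,1) (1,2) (1,3) (2,3) (2,4) (1,4)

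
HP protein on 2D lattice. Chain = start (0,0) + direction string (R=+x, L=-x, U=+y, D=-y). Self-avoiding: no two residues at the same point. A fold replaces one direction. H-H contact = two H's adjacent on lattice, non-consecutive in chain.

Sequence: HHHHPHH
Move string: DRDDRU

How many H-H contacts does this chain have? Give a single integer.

Positions: [(0, 0), (0, -1), (1, -1), (1, -2), (1, -3), (2, -3), (2, -2)]
H-H contact: residue 3 @(1,-2) - residue 6 @(2, -2)

Answer: 1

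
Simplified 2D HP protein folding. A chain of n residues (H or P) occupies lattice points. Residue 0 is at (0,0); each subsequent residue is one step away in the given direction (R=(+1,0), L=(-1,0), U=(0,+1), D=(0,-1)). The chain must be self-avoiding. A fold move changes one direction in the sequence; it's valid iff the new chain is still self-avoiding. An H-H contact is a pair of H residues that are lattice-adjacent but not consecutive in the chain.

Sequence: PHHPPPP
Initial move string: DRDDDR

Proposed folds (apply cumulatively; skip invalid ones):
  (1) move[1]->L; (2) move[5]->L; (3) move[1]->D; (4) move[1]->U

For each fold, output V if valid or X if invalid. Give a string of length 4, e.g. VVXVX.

Initial: DRDDDR -> [(0, 0), (0, -1), (1, -1), (1, -2), (1, -3), (1, -4), (2, -4)]
Fold 1: move[1]->L => DLDDDR VALID
Fold 2: move[5]->L => DLDDDL VALID
Fold 3: move[1]->D => DDDDDL VALID
Fold 4: move[1]->U => DUDDDL INVALID (collision), skipped

Answer: VVVX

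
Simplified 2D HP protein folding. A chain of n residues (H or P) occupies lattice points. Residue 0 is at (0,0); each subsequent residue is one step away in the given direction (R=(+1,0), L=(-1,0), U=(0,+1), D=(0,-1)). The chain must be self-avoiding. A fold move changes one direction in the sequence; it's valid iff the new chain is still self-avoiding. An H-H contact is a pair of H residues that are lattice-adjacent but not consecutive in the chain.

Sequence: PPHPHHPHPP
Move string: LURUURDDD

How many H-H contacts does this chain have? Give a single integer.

Answer: 1

Derivation:
Positions: [(0, 0), (-1, 0), (-1, 1), (0, 1), (0, 2), (0, 3), (1, 3), (1, 2), (1, 1), (1, 0)]
H-H contact: residue 4 @(0,2) - residue 7 @(1, 2)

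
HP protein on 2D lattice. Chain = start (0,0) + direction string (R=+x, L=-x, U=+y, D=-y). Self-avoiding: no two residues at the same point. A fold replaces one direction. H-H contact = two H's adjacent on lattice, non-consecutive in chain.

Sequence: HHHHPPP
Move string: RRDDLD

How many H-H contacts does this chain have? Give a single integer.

Positions: [(0, 0), (1, 0), (2, 0), (2, -1), (2, -2), (1, -2), (1, -3)]
No H-H contacts found.

Answer: 0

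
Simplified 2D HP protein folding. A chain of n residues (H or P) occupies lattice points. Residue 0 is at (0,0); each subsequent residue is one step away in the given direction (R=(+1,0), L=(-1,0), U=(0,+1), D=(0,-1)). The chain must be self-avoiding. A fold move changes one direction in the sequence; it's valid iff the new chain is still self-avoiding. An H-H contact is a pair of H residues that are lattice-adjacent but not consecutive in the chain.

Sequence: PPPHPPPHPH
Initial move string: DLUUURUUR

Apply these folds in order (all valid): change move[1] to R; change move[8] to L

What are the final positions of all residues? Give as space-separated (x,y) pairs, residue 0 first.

Answer: (0,0) (0,-1) (1,-1) (1,0) (1,1) (1,2) (2,2) (2,3) (2,4) (1,4)

Derivation:
Initial moves: DLUUURUUR
Fold: move[1]->R => DRUUURUUR (positions: [(0, 0), (0, -1), (1, -1), (1, 0), (1, 1), (1, 2), (2, 2), (2, 3), (2, 4), (3, 4)])
Fold: move[8]->L => DRUUURUUL (positions: [(0, 0), (0, -1), (1, -1), (1, 0), (1, 1), (1, 2), (2, 2), (2, 3), (2, 4), (1, 4)])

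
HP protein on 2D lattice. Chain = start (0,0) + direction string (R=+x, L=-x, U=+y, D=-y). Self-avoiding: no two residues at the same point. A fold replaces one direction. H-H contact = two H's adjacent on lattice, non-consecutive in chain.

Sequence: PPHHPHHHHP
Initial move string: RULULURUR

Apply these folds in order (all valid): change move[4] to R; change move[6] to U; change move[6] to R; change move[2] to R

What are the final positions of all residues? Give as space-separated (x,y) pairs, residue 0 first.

Initial moves: RULULURUR
Fold: move[4]->R => RULURURUR (positions: [(0, 0), (1, 0), (1, 1), (0, 1), (0, 2), (1, 2), (1, 3), (2, 3), (2, 4), (3, 4)])
Fold: move[6]->U => RULURUUUR (positions: [(0, 0), (1, 0), (1, 1), (0, 1), (0, 2), (1, 2), (1, 3), (1, 4), (1, 5), (2, 5)])
Fold: move[6]->R => RULURURUR (positions: [(0, 0), (1, 0), (1, 1), (0, 1), (0, 2), (1, 2), (1, 3), (2, 3), (2, 4), (3, 4)])
Fold: move[2]->R => RURURURUR (positions: [(0, 0), (1, 0), (1, 1), (2, 1), (2, 2), (3, 2), (3, 3), (4, 3), (4, 4), (5, 4)])

Answer: (0,0) (1,0) (1,1) (2,1) (2,2) (3,2) (3,3) (4,3) (4,4) (5,4)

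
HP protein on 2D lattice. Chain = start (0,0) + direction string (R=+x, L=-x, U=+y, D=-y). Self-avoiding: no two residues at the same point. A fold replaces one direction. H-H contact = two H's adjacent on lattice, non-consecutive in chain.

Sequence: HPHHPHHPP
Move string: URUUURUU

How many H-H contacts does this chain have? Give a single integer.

Positions: [(0, 0), (0, 1), (1, 1), (1, 2), (1, 3), (1, 4), (2, 4), (2, 5), (2, 6)]
No H-H contacts found.

Answer: 0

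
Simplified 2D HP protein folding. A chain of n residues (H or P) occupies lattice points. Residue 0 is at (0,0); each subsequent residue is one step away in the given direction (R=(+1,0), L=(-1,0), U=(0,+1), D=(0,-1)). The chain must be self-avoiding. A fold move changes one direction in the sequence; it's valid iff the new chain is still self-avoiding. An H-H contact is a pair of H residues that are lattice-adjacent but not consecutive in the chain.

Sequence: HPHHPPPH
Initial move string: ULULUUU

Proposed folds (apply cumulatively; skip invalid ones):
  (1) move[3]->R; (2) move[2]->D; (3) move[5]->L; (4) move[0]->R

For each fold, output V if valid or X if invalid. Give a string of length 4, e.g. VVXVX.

Answer: VXVX

Derivation:
Initial: ULULUUU -> [(0, 0), (0, 1), (-1, 1), (-1, 2), (-2, 2), (-2, 3), (-2, 4), (-2, 5)]
Fold 1: move[3]->R => ULURUUU VALID
Fold 2: move[2]->D => ULDRUUU INVALID (collision), skipped
Fold 3: move[5]->L => ULURULU VALID
Fold 4: move[0]->R => RLURULU INVALID (collision), skipped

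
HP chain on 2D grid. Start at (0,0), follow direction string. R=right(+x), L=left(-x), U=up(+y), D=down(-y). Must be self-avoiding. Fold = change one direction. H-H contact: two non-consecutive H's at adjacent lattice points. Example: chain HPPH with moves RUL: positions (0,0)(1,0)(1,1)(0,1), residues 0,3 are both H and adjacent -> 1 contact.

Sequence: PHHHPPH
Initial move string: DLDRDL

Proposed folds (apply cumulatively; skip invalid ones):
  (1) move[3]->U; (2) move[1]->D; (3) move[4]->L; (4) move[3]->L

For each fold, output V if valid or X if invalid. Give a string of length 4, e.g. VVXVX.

Answer: XVXV

Derivation:
Initial: DLDRDL -> [(0, 0), (0, -1), (-1, -1), (-1, -2), (0, -2), (0, -3), (-1, -3)]
Fold 1: move[3]->U => DLDUDL INVALID (collision), skipped
Fold 2: move[1]->D => DDDRDL VALID
Fold 3: move[4]->L => DDDRLL INVALID (collision), skipped
Fold 4: move[3]->L => DDDLDL VALID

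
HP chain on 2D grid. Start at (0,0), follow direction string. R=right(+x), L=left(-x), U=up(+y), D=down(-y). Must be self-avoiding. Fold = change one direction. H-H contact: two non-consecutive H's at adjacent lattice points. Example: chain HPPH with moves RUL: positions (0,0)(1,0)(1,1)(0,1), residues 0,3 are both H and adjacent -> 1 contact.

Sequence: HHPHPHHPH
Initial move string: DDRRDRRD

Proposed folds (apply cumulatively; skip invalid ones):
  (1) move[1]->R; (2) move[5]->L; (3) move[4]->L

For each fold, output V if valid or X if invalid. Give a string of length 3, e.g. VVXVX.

Initial: DDRRDRRD -> [(0, 0), (0, -1), (0, -2), (1, -2), (2, -2), (2, -3), (3, -3), (4, -3), (4, -4)]
Fold 1: move[1]->R => DRRRDRRD VALID
Fold 2: move[5]->L => DRRRDLRD INVALID (collision), skipped
Fold 3: move[4]->L => DRRRLRRD INVALID (collision), skipped

Answer: VXX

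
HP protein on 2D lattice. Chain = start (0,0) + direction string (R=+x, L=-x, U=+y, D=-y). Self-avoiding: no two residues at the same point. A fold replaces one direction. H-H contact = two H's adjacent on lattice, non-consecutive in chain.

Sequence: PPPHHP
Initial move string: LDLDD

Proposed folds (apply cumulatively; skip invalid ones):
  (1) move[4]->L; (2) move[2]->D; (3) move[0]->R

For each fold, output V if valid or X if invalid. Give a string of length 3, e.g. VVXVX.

Initial: LDLDD -> [(0, 0), (-1, 0), (-1, -1), (-2, -1), (-2, -2), (-2, -3)]
Fold 1: move[4]->L => LDLDL VALID
Fold 2: move[2]->D => LDDDL VALID
Fold 3: move[0]->R => RDDDL VALID

Answer: VVV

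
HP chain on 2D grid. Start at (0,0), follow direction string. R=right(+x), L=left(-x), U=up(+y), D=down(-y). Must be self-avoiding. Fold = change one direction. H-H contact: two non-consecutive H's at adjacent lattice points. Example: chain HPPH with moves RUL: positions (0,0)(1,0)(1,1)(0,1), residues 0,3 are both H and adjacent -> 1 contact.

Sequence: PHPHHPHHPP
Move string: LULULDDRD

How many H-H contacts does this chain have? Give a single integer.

Answer: 1

Derivation:
Positions: [(0, 0), (-1, 0), (-1, 1), (-2, 1), (-2, 2), (-3, 2), (-3, 1), (-3, 0), (-2, 0), (-2, -1)]
H-H contact: residue 3 @(-2,1) - residue 6 @(-3, 1)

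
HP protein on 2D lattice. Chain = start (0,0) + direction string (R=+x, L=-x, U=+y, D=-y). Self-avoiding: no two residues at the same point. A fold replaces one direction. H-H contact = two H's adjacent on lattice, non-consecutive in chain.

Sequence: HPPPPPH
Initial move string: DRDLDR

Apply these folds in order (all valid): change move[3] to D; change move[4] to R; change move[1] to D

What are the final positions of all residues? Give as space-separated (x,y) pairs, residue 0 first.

Answer: (0,0) (0,-1) (0,-2) (0,-3) (0,-4) (1,-4) (2,-4)

Derivation:
Initial moves: DRDLDR
Fold: move[3]->D => DRDDDR (positions: [(0, 0), (0, -1), (1, -1), (1, -2), (1, -3), (1, -4), (2, -4)])
Fold: move[4]->R => DRDDRR (positions: [(0, 0), (0, -1), (1, -1), (1, -2), (1, -3), (2, -3), (3, -3)])
Fold: move[1]->D => DDDDRR (positions: [(0, 0), (0, -1), (0, -2), (0, -3), (0, -4), (1, -4), (2, -4)])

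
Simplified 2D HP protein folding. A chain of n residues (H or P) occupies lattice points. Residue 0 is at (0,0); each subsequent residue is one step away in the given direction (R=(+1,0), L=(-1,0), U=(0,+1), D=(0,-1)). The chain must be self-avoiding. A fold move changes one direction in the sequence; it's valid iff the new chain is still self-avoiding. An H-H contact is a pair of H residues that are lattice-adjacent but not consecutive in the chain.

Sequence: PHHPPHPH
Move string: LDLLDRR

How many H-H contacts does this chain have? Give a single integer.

Positions: [(0, 0), (-1, 0), (-1, -1), (-2, -1), (-3, -1), (-3, -2), (-2, -2), (-1, -2)]
H-H contact: residue 2 @(-1,-1) - residue 7 @(-1, -2)

Answer: 1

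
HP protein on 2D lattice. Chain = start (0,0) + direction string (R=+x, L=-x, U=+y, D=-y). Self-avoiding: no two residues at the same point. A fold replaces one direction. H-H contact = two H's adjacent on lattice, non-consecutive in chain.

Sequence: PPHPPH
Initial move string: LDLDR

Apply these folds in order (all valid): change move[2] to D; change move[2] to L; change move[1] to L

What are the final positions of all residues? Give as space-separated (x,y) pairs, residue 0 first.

Initial moves: LDLDR
Fold: move[2]->D => LDDDR (positions: [(0, 0), (-1, 0), (-1, -1), (-1, -2), (-1, -3), (0, -3)])
Fold: move[2]->L => LDLDR (positions: [(0, 0), (-1, 0), (-1, -1), (-2, -1), (-2, -2), (-1, -2)])
Fold: move[1]->L => LLLDR (positions: [(0, 0), (-1, 0), (-2, 0), (-3, 0), (-3, -1), (-2, -1)])

Answer: (0,0) (-1,0) (-2,0) (-3,0) (-3,-1) (-2,-1)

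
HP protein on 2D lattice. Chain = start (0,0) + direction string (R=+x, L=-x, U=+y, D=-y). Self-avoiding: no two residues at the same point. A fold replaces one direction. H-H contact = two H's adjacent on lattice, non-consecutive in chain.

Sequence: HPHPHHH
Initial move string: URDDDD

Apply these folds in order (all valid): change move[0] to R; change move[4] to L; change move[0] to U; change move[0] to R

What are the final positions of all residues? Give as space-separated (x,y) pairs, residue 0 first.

Answer: (0,0) (1,0) (2,0) (2,-1) (2,-2) (1,-2) (1,-3)

Derivation:
Initial moves: URDDDD
Fold: move[0]->R => RRDDDD (positions: [(0, 0), (1, 0), (2, 0), (2, -1), (2, -2), (2, -3), (2, -4)])
Fold: move[4]->L => RRDDLD (positions: [(0, 0), (1, 0), (2, 0), (2, -1), (2, -2), (1, -2), (1, -3)])
Fold: move[0]->U => URDDLD (positions: [(0, 0), (0, 1), (1, 1), (1, 0), (1, -1), (0, -1), (0, -2)])
Fold: move[0]->R => RRDDLD (positions: [(0, 0), (1, 0), (2, 0), (2, -1), (2, -2), (1, -2), (1, -3)])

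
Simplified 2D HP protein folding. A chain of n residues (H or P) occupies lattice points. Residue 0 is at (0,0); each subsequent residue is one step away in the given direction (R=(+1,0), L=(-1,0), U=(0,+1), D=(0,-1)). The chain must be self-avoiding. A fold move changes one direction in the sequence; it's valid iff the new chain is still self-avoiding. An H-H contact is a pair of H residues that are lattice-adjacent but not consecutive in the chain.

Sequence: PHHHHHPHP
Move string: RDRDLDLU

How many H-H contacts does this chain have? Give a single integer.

Positions: [(0, 0), (1, 0), (1, -1), (2, -1), (2, -2), (1, -2), (1, -3), (0, -3), (0, -2)]
H-H contact: residue 2 @(1,-1) - residue 5 @(1, -2)

Answer: 1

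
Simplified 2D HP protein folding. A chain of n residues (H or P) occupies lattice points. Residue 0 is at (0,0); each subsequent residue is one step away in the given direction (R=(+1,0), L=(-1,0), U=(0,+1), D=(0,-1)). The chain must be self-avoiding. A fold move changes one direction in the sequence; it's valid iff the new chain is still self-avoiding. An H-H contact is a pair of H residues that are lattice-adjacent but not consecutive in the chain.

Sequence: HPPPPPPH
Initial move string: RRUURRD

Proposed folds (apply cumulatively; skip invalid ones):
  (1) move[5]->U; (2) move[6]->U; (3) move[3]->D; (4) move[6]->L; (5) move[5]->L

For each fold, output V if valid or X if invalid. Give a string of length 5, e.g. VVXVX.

Initial: RRUURRD -> [(0, 0), (1, 0), (2, 0), (2, 1), (2, 2), (3, 2), (4, 2), (4, 1)]
Fold 1: move[5]->U => RRUURUD INVALID (collision), skipped
Fold 2: move[6]->U => RRUURRU VALID
Fold 3: move[3]->D => RRUDRRU INVALID (collision), skipped
Fold 4: move[6]->L => RRUURRL INVALID (collision), skipped
Fold 5: move[5]->L => RRUURLU INVALID (collision), skipped

Answer: XVXXX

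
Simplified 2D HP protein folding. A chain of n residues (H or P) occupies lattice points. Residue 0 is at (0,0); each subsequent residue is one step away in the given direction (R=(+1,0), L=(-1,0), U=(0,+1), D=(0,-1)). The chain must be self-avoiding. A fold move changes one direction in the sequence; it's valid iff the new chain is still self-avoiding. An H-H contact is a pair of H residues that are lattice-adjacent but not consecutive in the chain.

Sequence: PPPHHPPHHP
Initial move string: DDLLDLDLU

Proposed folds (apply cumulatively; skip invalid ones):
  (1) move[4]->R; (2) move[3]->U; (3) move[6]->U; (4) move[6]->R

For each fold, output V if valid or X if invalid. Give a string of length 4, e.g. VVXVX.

Initial: DDLLDLDLU -> [(0, 0), (0, -1), (0, -2), (-1, -2), (-2, -2), (-2, -3), (-3, -3), (-3, -4), (-4, -4), (-4, -3)]
Fold 1: move[4]->R => DDLLRLDLU INVALID (collision), skipped
Fold 2: move[3]->U => DDLUDLDLU INVALID (collision), skipped
Fold 3: move[6]->U => DDLLDLULU VALID
Fold 4: move[6]->R => DDLLDLRLU INVALID (collision), skipped

Answer: XXVX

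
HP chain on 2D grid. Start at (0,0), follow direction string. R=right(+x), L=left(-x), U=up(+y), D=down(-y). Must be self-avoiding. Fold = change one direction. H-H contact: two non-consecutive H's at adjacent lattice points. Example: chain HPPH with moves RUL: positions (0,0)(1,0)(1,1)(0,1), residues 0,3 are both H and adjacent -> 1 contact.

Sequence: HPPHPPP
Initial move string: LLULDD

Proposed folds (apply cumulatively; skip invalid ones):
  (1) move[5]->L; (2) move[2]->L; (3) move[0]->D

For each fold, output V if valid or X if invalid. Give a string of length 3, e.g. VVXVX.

Answer: VVV

Derivation:
Initial: LLULDD -> [(0, 0), (-1, 0), (-2, 0), (-2, 1), (-3, 1), (-3, 0), (-3, -1)]
Fold 1: move[5]->L => LLULDL VALID
Fold 2: move[2]->L => LLLLDL VALID
Fold 3: move[0]->D => DLLLDL VALID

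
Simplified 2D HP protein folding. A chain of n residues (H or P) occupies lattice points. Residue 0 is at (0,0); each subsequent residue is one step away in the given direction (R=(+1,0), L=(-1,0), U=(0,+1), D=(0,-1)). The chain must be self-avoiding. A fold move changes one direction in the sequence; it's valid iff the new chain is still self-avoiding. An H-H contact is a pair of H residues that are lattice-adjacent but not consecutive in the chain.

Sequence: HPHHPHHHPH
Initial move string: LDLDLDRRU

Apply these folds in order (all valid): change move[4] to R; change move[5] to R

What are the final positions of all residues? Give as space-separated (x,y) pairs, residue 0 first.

Initial moves: LDLDLDRRU
Fold: move[4]->R => LDLDRDRRU (positions: [(0, 0), (-1, 0), (-1, -1), (-2, -1), (-2, -2), (-1, -2), (-1, -3), (0, -3), (1, -3), (1, -2)])
Fold: move[5]->R => LDLDRRRRU (positions: [(0, 0), (-1, 0), (-1, -1), (-2, -1), (-2, -2), (-1, -2), (0, -2), (1, -2), (2, -2), (2, -1)])

Answer: (0,0) (-1,0) (-1,-1) (-2,-1) (-2,-2) (-1,-2) (0,-2) (1,-2) (2,-2) (2,-1)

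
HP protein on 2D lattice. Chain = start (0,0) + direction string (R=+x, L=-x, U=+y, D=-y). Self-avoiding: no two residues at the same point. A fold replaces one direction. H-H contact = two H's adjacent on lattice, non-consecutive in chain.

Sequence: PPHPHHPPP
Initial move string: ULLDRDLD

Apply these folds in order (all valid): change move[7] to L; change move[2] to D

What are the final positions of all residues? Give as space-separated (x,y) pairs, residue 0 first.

Answer: (0,0) (0,1) (-1,1) (-1,0) (-1,-1) (0,-1) (0,-2) (-1,-2) (-2,-2)

Derivation:
Initial moves: ULLDRDLD
Fold: move[7]->L => ULLDRDLL (positions: [(0, 0), (0, 1), (-1, 1), (-2, 1), (-2, 0), (-1, 0), (-1, -1), (-2, -1), (-3, -1)])
Fold: move[2]->D => ULDDRDLL (positions: [(0, 0), (0, 1), (-1, 1), (-1, 0), (-1, -1), (0, -1), (0, -2), (-1, -2), (-2, -2)])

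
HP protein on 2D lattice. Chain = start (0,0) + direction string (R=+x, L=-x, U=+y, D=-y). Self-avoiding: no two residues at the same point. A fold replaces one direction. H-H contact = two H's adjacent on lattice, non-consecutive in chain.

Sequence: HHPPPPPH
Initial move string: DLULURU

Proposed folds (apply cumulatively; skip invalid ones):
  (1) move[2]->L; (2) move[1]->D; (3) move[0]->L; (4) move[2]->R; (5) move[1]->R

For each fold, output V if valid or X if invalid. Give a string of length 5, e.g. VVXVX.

Initial: DLULURU -> [(0, 0), (0, -1), (-1, -1), (-1, 0), (-2, 0), (-2, 1), (-1, 1), (-1, 2)]
Fold 1: move[2]->L => DLLLURU VALID
Fold 2: move[1]->D => DDLLURU VALID
Fold 3: move[0]->L => LDLLURU VALID
Fold 4: move[2]->R => LDRLURU INVALID (collision), skipped
Fold 5: move[1]->R => LRLLURU INVALID (collision), skipped

Answer: VVVXX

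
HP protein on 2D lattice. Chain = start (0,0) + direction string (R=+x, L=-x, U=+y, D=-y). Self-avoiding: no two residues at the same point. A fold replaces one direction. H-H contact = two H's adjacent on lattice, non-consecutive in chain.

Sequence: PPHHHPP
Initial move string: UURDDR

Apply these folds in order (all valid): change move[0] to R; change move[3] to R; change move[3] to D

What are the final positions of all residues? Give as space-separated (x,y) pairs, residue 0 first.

Initial moves: UURDDR
Fold: move[0]->R => RURDDR (positions: [(0, 0), (1, 0), (1, 1), (2, 1), (2, 0), (2, -1), (3, -1)])
Fold: move[3]->R => RURRDR (positions: [(0, 0), (1, 0), (1, 1), (2, 1), (3, 1), (3, 0), (4, 0)])
Fold: move[3]->D => RURDDR (positions: [(0, 0), (1, 0), (1, 1), (2, 1), (2, 0), (2, -1), (3, -1)])

Answer: (0,0) (1,0) (1,1) (2,1) (2,0) (2,-1) (3,-1)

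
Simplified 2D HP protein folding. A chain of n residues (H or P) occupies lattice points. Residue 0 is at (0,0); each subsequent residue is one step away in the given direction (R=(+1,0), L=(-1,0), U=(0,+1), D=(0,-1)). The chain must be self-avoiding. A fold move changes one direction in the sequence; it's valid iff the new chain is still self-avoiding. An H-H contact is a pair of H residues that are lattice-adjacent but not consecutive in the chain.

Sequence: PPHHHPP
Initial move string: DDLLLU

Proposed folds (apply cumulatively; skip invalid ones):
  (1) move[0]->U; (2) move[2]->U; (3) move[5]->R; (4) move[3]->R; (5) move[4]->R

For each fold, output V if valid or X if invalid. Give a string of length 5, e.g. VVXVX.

Answer: XXXXX

Derivation:
Initial: DDLLLU -> [(0, 0), (0, -1), (0, -2), (-1, -2), (-2, -2), (-3, -2), (-3, -1)]
Fold 1: move[0]->U => UDLLLU INVALID (collision), skipped
Fold 2: move[2]->U => DDULLU INVALID (collision), skipped
Fold 3: move[5]->R => DDLLLR INVALID (collision), skipped
Fold 4: move[3]->R => DDLRLU INVALID (collision), skipped
Fold 5: move[4]->R => DDLLRU INVALID (collision), skipped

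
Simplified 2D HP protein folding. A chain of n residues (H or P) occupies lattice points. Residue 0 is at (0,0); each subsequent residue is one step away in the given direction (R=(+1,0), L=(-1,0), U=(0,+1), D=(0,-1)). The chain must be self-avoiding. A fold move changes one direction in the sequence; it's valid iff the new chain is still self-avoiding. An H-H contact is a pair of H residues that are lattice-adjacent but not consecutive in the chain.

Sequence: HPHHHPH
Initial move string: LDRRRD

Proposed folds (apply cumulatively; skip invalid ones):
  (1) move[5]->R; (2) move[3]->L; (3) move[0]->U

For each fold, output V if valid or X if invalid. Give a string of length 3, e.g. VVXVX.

Answer: VXX

Derivation:
Initial: LDRRRD -> [(0, 0), (-1, 0), (-1, -1), (0, -1), (1, -1), (2, -1), (2, -2)]
Fold 1: move[5]->R => LDRRRR VALID
Fold 2: move[3]->L => LDRLRR INVALID (collision), skipped
Fold 3: move[0]->U => UDRRRR INVALID (collision), skipped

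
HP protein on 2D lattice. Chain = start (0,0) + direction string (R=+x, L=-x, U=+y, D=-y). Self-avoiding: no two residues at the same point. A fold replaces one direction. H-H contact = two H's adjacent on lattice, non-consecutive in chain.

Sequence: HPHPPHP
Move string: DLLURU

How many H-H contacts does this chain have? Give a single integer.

Answer: 2

Derivation:
Positions: [(0, 0), (0, -1), (-1, -1), (-2, -1), (-2, 0), (-1, 0), (-1, 1)]
H-H contact: residue 0 @(0,0) - residue 5 @(-1, 0)
H-H contact: residue 2 @(-1,-1) - residue 5 @(-1, 0)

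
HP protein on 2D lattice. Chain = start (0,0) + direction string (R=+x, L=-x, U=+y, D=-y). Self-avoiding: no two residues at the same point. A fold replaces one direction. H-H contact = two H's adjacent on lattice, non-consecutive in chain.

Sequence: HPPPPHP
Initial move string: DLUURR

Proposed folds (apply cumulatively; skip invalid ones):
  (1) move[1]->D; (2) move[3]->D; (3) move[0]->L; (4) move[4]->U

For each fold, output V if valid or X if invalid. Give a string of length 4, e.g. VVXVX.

Initial: DLUURR -> [(0, 0), (0, -1), (-1, -1), (-1, 0), (-1, 1), (0, 1), (1, 1)]
Fold 1: move[1]->D => DDUURR INVALID (collision), skipped
Fold 2: move[3]->D => DLUDRR INVALID (collision), skipped
Fold 3: move[0]->L => LLUURR VALID
Fold 4: move[4]->U => LLUUUR VALID

Answer: XXVV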